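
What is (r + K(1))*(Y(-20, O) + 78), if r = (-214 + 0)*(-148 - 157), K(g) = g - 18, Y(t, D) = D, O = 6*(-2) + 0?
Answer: 4306698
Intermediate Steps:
O = -12 (O = -12 + 0 = -12)
K(g) = -18 + g
r = 65270 (r = -214*(-305) = 65270)
(r + K(1))*(Y(-20, O) + 78) = (65270 + (-18 + 1))*(-12 + 78) = (65270 - 17)*66 = 65253*66 = 4306698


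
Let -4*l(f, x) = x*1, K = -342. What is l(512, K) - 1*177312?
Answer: -354453/2 ≈ -1.7723e+5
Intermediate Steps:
l(f, x) = -x/4
l(512, K) - 1*177312 = -¼*(-342) - 1*177312 = 171/2 - 177312 = -354453/2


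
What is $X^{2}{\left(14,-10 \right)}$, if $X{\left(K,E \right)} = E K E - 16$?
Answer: $1915456$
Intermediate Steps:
$X{\left(K,E \right)} = -16 + K E^{2}$ ($X{\left(K,E \right)} = K E^{2} - 16 = -16 + K E^{2}$)
$X^{2}{\left(14,-10 \right)} = \left(-16 + 14 \left(-10\right)^{2}\right)^{2} = \left(-16 + 14 \cdot 100\right)^{2} = \left(-16 + 1400\right)^{2} = 1384^{2} = 1915456$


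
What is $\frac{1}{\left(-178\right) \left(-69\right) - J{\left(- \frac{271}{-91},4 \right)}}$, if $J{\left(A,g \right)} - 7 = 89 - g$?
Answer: $\frac{1}{12190} \approx 8.2035 \cdot 10^{-5}$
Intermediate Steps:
$J{\left(A,g \right)} = 96 - g$ ($J{\left(A,g \right)} = 7 - \left(-89 + g\right) = 96 - g$)
$\frac{1}{\left(-178\right) \left(-69\right) - J{\left(- \frac{271}{-91},4 \right)}} = \frac{1}{\left(-178\right) \left(-69\right) - \left(96 - 4\right)} = \frac{1}{12282 - \left(96 - 4\right)} = \frac{1}{12282 - 92} = \frac{1}{12190}$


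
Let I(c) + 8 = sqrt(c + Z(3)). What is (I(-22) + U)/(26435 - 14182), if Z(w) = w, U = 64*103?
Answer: 6584/12253 + I*sqrt(19)/12253 ≈ 0.53734 + 0.00035574*I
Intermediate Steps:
U = 6592
I(c) = -8 + sqrt(3 + c) (I(c) = -8 + sqrt(c + 3) = -8 + sqrt(3 + c))
(I(-22) + U)/(26435 - 14182) = ((-8 + sqrt(3 - 22)) + 6592)/(26435 - 14182) = ((-8 + sqrt(-19)) + 6592)/12253 = ((-8 + I*sqrt(19)) + 6592)*(1/12253) = (6584 + I*sqrt(19))*(1/12253) = 6584/12253 + I*sqrt(19)/12253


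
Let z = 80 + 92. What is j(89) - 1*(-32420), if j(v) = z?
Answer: 32592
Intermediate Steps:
z = 172
j(v) = 172
j(89) - 1*(-32420) = 172 - 1*(-32420) = 172 + 32420 = 32592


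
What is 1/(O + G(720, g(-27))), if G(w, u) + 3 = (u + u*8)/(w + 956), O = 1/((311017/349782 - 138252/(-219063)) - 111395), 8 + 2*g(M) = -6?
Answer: -116304136467364220/353285267684924487 ≈ -0.32921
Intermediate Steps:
g(M) = -7 (g(M) = -4 + (½)*(-6) = -4 - 3 = -7)
O = -622961742/69393876173845 (O = 1/((311017*(1/349782) - 138252*(-1/219063)) - 111395) = 1/((311017/349782 + 1124/1781) - 111395) = 1/(947076245/622961742 - 111395) = 1/(-69393876173845/622961742) = -622961742/69393876173845 ≈ -8.9772e-6)
G(w, u) = -3 + 9*u/(956 + w) (G(w, u) = -3 + (u + u*8)/(w + 956) = -3 + (u + 8*u)/(956 + w) = -3 + (9*u)/(956 + w) = -3 + 9*u/(956 + w))
1/(O + G(720, g(-27))) = 1/(-622961742/69393876173845 + 3*(-956 - 1*720 + 3*(-7))/(956 + 720)) = 1/(-622961742/69393876173845 + 3*(-956 - 720 - 21)/1676) = 1/(-622961742/69393876173845 + 3*(1/1676)*(-1697)) = 1/(-622961742/69393876173845 - 5091/1676) = 1/(-353285267684924487/116304136467364220) = -116304136467364220/353285267684924487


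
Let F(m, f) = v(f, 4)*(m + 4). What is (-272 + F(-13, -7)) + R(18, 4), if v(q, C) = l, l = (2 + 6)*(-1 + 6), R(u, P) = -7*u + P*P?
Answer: -742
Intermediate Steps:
R(u, P) = P² - 7*u (R(u, P) = -7*u + P² = P² - 7*u)
l = 40 (l = 8*5 = 40)
v(q, C) = 40
F(m, f) = 160 + 40*m (F(m, f) = 40*(m + 4) = 40*(4 + m) = 160 + 40*m)
(-272 + F(-13, -7)) + R(18, 4) = (-272 + (160 + 40*(-13))) + (4² - 7*18) = (-272 + (160 - 520)) + (16 - 126) = (-272 - 360) - 110 = -632 - 110 = -742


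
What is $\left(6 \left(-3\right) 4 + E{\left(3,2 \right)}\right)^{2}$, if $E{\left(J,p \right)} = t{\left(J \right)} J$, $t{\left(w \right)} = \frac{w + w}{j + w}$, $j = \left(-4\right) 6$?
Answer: $\frac{260100}{49} \approx 5308.2$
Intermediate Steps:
$j = -24$
$t{\left(w \right)} = \frac{2 w}{-24 + w}$ ($t{\left(w \right)} = \frac{w + w}{-24 + w} = \frac{2 w}{-24 + w}$)
$E{\left(J,p \right)} = \frac{2 J^{2}}{-24 + J}$ ($E{\left(J,p \right)} = \frac{2 J}{-24 + J} J = \frac{2 J^{2}}{-24 + J}$)
$\left(6 \left(-3\right) 4 + E{\left(3,2 \right)}\right)^{2} = \left(6 \left(-3\right) 4 + \frac{2 \cdot 3^{2}}{-24 + 3}\right)^{2} = \left(\left(-18\right) 4 + 2 \cdot 9 \frac{1}{-21}\right)^{2} = \left(-72 + 2 \cdot 9 \left(- \frac{1}{21}\right)\right)^{2} = \left(-72 - \frac{6}{7}\right)^{2} = \left(- \frac{510}{7}\right)^{2} = \frac{260100}{49}$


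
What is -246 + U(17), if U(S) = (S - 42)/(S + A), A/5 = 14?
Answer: -21427/87 ≈ -246.29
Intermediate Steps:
A = 70 (A = 5*14 = 70)
U(S) = (-42 + S)/(70 + S) (U(S) = (S - 42)/(S + 70) = (-42 + S)/(70 + S))
-246 + U(17) = -246 + (-42 + 17)/(70 + 17) = -246 - 25/87 = -21427/87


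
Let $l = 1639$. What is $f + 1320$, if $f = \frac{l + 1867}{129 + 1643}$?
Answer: $\frac{1171273}{886} \approx 1322.0$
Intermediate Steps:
$f = \frac{1753}{886}$ ($f = \frac{1639 + 1867}{129 + 1643} = \frac{3506}{1772} = 3506 \cdot \frac{1}{1772} = \frac{1753}{886} \approx 1.9786$)
$f + 1320 = \frac{1753}{886} + 1320 = \frac{1171273}{886}$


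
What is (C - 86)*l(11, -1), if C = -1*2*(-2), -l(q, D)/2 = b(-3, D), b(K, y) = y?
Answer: -164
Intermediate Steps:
l(q, D) = -2*D
C = 4 (C = -2*(-2) = 4)
(C - 86)*l(11, -1) = (4 - 86)*(-2*(-1)) = -82*2 = -164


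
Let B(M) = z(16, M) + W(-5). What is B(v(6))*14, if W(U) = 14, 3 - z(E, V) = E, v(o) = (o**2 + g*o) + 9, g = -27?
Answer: 14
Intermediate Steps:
v(o) = 9 + o**2 - 27*o (v(o) = (o**2 - 27*o) + 9 = 9 + o**2 - 27*o)
z(E, V) = 3 - E
B(M) = 1 (B(M) = (3 - 1*16) + 14 = (3 - 16) + 14 = -13 + 14 = 1)
B(v(6))*14 = 1*14 = 14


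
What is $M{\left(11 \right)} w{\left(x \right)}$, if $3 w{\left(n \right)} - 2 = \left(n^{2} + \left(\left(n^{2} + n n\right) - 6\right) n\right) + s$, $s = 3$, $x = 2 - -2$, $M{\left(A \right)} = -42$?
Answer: $-1750$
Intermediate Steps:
$x = 4$ ($x = 2 + 2 = 4$)
$w{\left(n \right)} = \frac{5}{3} + \frac{n^{2}}{3} + \frac{n \left(-6 + 2 n^{2}\right)}{3}$ ($w{\left(n \right)} = \frac{2}{3} + \frac{\left(n^{2} + \left(\left(n^{2} + n n\right) - 6\right) n\right) + 3}{3} = \frac{2}{3} + \frac{\left(n^{2} + \left(\left(n^{2} + n^{2}\right) - 6\right) n\right) + 3}{3} = \frac{2}{3} + \frac{\left(n^{2} + \left(2 n^{2} - 6\right) n\right) + 3}{3} = \frac{2}{3} + \frac{\left(n^{2} + \left(-6 + 2 n^{2}\right) n\right) + 3}{3} = \frac{2}{3} + \frac{\left(n^{2} + n \left(-6 + 2 n^{2}\right)\right) + 3}{3} = \frac{2}{3} + \frac{3 + n^{2} + n \left(-6 + 2 n^{2}\right)}{3} = \frac{2}{3} + \left(1 + \frac{n^{2}}{3} + \frac{n \left(-6 + 2 n^{2}\right)}{3}\right) = \frac{5}{3} + \frac{n^{2}}{3} + \frac{n \left(-6 + 2 n^{2}\right)}{3}$)
$M{\left(11 \right)} w{\left(x \right)} = - 42 \left(\frac{5}{3} - 8 + \frac{4^{2}}{3} + \frac{2 \cdot 4^{3}}{3}\right) = - 42 \left(\frac{5}{3} - 8 + \frac{1}{3} \cdot 16 + \frac{2}{3} \cdot 64\right) = - 42 \left(\frac{5}{3} - 8 + \frac{16}{3} + \frac{128}{3}\right) = \left(-42\right) \frac{125}{3} = -1750$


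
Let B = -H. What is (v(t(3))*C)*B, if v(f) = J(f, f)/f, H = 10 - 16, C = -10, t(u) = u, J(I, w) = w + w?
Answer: -120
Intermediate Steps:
J(I, w) = 2*w
H = -6
v(f) = 2 (v(f) = (2*f)/f = 2)
B = 6 (B = -1*(-6) = 6)
(v(t(3))*C)*B = (2*(-10))*6 = -20*6 = -120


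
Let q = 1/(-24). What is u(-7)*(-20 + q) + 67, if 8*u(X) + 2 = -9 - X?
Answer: 3697/48 ≈ 77.021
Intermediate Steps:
u(X) = -11/8 - X/8 (u(X) = -¼ + (-9 - X)/8 = -¼ + (-9/8 - X/8) = -11/8 - X/8)
q = -1/24 ≈ -0.041667
u(-7)*(-20 + q) + 67 = (-11/8 - ⅛*(-7))*(-20 - 1/24) + 67 = (-11/8 + 7/8)*(-481/24) + 67 = -½*(-481/24) + 67 = 481/48 + 67 = 3697/48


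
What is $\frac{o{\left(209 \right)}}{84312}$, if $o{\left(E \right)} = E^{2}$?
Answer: $\frac{43681}{84312} \approx 0.51809$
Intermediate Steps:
$\frac{o{\left(209 \right)}}{84312} = \frac{209^{2}}{84312} = 43681 \cdot \frac{1}{84312} = \frac{43681}{84312}$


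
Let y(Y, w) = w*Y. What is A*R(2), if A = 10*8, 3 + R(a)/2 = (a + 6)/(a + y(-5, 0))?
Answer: 160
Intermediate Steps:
y(Y, w) = Y*w
R(a) = -6 + 2*(6 + a)/a (R(a) = -6 + 2*((a + 6)/(a - 5*0)) = -6 + 2*((6 + a)/(a + 0)) = -6 + 2*((6 + a)/a) = -6 + 2*(6 + a)/a)
A = 80
A*R(2) = 80*(-4 + 12/2) = 80*(-4 + 12*(½)) = 80*(-4 + 6) = 80*2 = 160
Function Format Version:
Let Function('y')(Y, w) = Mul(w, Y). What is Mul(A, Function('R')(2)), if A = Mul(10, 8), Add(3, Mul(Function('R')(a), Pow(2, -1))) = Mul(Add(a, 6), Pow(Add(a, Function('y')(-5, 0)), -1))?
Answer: 160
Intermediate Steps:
Function('y')(Y, w) = Mul(Y, w)
Function('R')(a) = Add(-6, Mul(2, Pow(a, -1), Add(6, a))) (Function('R')(a) = Add(-6, Mul(2, Mul(Add(a, 6), Pow(Add(a, Mul(-5, 0)), -1)))) = Add(-6, Mul(2, Mul(Add(6, a), Pow(Add(a, 0), -1)))) = Add(-6, Mul(2, Mul(Add(6, a), Pow(a, -1)))) = Add(-6, Mul(2, Mul(Pow(a, -1), Add(6, a)))) = Add(-6, Mul(2, Pow(a, -1), Add(6, a))))
A = 80
Mul(A, Function('R')(2)) = Mul(80, Add(-4, Mul(12, Pow(2, -1)))) = Mul(80, Add(-4, Mul(12, Rational(1, 2)))) = Mul(80, Add(-4, 6)) = Mul(80, 2) = 160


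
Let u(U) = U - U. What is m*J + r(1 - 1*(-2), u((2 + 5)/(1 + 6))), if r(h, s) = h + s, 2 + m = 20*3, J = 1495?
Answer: 86713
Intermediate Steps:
u(U) = 0
m = 58 (m = -2 + 20*3 = -2 + 60 = 58)
m*J + r(1 - 1*(-2), u((2 + 5)/(1 + 6))) = 58*1495 + ((1 - 1*(-2)) + 0) = 86710 + ((1 + 2) + 0) = 86710 + (3 + 0) = 86710 + 3 = 86713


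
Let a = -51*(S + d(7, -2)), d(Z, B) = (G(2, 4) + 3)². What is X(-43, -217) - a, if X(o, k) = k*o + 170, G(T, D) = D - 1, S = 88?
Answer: 15825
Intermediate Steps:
G(T, D) = -1 + D
d(Z, B) = 36 (d(Z, B) = ((-1 + 4) + 3)² = (3 + 3)² = 6² = 36)
X(o, k) = 170 + k*o
a = -6324 (a = -51*(88 + 36) = -51*124 = -6324)
X(-43, -217) - a = (170 - 217*(-43)) - 1*(-6324) = (170 + 9331) + 6324 = 9501 + 6324 = 15825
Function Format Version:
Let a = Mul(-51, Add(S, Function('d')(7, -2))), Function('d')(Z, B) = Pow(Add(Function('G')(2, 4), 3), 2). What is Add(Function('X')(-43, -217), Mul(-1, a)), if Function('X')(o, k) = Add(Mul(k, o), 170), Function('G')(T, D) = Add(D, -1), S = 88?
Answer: 15825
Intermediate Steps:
Function('G')(T, D) = Add(-1, D)
Function('d')(Z, B) = 36 (Function('d')(Z, B) = Pow(Add(Add(-1, 4), 3), 2) = Pow(Add(3, 3), 2) = Pow(6, 2) = 36)
Function('X')(o, k) = Add(170, Mul(k, o))
a = -6324 (a = Mul(-51, Add(88, 36)) = Mul(-51, 124) = -6324)
Add(Function('X')(-43, -217), Mul(-1, a)) = Add(Add(170, Mul(-217, -43)), Mul(-1, -6324)) = Add(Add(170, 9331), 6324) = Add(9501, 6324) = 15825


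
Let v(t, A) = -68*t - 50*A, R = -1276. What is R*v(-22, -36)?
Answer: -4205696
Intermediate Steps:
R*v(-22, -36) = -1276*(-68*(-22) - 50*(-36)) = -1276*(1496 + 1800) = -1276*3296 = -4205696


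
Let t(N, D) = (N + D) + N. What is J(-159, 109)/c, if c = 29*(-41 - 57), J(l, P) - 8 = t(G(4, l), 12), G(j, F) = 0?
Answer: -10/1421 ≈ -0.0070373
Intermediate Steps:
t(N, D) = D + 2*N (t(N, D) = (D + N) + N = D + 2*N)
J(l, P) = 20 (J(l, P) = 8 + (12 + 2*0) = 8 + (12 + 0) = 8 + 12 = 20)
c = -2842 (c = 29*(-98) = -2842)
J(-159, 109)/c = 20/(-2842) = 20*(-1/2842) = -10/1421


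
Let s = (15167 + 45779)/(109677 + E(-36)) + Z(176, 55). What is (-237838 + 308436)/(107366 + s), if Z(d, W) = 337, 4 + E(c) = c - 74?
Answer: 7734928674/11800324735 ≈ 0.65548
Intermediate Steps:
E(c) = -78 + c (E(c) = -4 + (c - 74) = -4 + (-74 + c) = -78 + c)
s = 36983677/109563 (s = (15167 + 45779)/(109677 + (-78 - 36)) + 337 = 60946/(109677 - 114) + 337 = 60946/109563 + 337 = 36983677/109563 ≈ 337.56)
(-237838 + 308436)/(107366 + s) = (-237838 + 308436)/(107366 + 36983677/109563) = 70598/(11800324735/109563) = 70598*(109563/11800324735) = 7734928674/11800324735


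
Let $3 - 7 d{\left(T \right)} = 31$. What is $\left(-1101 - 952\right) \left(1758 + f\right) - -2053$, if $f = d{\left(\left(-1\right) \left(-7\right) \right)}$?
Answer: $-3598909$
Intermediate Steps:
$d{\left(T \right)} = -4$ ($d{\left(T \right)} = \frac{3}{7} - \frac{31}{7} = -4$)
$f = -4$
$\left(-1101 - 952\right) \left(1758 + f\right) - -2053 = \left(-1101 - 952\right) \left(1758 - 4\right) - -2053 = \left(-2053\right) 1754 + 2053 = -3600962 + 2053 = -3598909$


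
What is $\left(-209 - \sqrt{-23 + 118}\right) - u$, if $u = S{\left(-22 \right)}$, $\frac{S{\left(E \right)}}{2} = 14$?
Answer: $-237 - \sqrt{95} \approx -246.75$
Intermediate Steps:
$S{\left(E \right)} = 28$ ($S{\left(E \right)} = 2 \cdot 14 = 28$)
$u = 28$
$\left(-209 - \sqrt{-23 + 118}\right) - u = \left(-209 - \sqrt{-23 + 118}\right) - 28 = \left(-209 - \sqrt{95}\right) - 28 = -237 - \sqrt{95}$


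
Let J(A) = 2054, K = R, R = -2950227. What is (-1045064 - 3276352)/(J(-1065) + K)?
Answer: 4321416/2948173 ≈ 1.4658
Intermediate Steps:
K = -2950227
(-1045064 - 3276352)/(J(-1065) + K) = (-1045064 - 3276352)/(2054 - 2950227) = -4321416/(-2948173) = -4321416*(-1/2948173) = 4321416/2948173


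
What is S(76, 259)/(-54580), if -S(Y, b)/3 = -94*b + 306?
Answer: -3606/2729 ≈ -1.3214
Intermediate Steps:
S(Y, b) = -918 + 282*b (S(Y, b) = -3*(-94*b + 306) = -3*(306 - 94*b) = -918 + 282*b)
S(76, 259)/(-54580) = (-918 + 282*259)/(-54580) = (-918 + 73038)*(-1/54580) = 72120*(-1/54580) = -3606/2729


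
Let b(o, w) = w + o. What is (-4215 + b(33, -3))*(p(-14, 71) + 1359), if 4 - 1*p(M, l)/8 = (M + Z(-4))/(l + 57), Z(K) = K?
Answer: -46608345/8 ≈ -5.8260e+6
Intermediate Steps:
b(o, w) = o + w
p(M, l) = 32 - 8*(-4 + M)/(57 + l) (p(M, l) = 32 - 8*(M - 4)/(l + 57) = 32 - 8*(-4 + M)/(57 + l))
(-4215 + b(33, -3))*(p(-14, 71) + 1359) = (-4215 + (33 - 3))*(8*(232 - 1*(-14) + 4*71)/(57 + 71) + 1359) = (-4215 + 30)*(8*(232 + 14 + 284)/128 + 1359) = -4185*(8*(1/128)*530 + 1359) = -4185*(265/8 + 1359) = -4185*11137/8 = -46608345/8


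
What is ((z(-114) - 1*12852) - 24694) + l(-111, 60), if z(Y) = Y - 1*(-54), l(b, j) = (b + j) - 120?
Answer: -37777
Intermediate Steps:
l(b, j) = -120 + b + j
z(Y) = 54 + Y (z(Y) = Y + 54 = 54 + Y)
((z(-114) - 1*12852) - 24694) + l(-111, 60) = (((54 - 114) - 1*12852) - 24694) + (-120 - 111 + 60) = ((-60 - 12852) - 24694) - 171 = (-12912 - 24694) - 171 = -37606 - 171 = -37777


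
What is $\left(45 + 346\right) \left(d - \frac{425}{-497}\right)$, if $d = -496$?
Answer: $- \frac{96220017}{497} \approx -1.936 \cdot 10^{5}$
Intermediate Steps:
$\left(45 + 346\right) \left(d - \frac{425}{-497}\right) = \left(45 + 346\right) \left(-496 - \frac{425}{-497}\right) = 391 \left(-496 - - \frac{425}{497}\right) = 391 \left(-496 + \frac{425}{497}\right) = 391 \left(- \frac{246087}{497}\right) = - \frac{96220017}{497}$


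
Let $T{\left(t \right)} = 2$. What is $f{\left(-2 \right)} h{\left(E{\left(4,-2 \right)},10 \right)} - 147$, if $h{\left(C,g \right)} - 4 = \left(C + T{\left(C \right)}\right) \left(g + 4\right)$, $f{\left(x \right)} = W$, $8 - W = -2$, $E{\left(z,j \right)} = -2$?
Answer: $-107$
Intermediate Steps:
$W = 10$ ($W = 8 - -2 = 8 + 2 = 10$)
$f{\left(x \right)} = 10$
$h{\left(C,g \right)} = 4 + \left(2 + C\right) \left(4 + g\right)$ ($h{\left(C,g \right)} = 4 + \left(C + 2\right) \left(g + 4\right) = 4 + \left(2 + C\right) \left(4 + g\right)$)
$f{\left(-2 \right)} h{\left(E{\left(4,-2 \right)},10 \right)} - 147 = 10 \left(12 + 2 \cdot 10 + 4 \left(-2\right) - 20\right) - 147 = 10 \left(12 + 20 - 8 - 20\right) - 147 = 10 \cdot 4 - 147 = 40 - 147 = -107$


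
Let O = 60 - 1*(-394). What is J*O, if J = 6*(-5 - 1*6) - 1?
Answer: -30418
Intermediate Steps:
O = 454 (O = 60 + 394 = 454)
J = -67 (J = 6*(-5 - 6) - 1 = 6*(-11) - 1 = -66 - 1 = -67)
J*O = -67*454 = -30418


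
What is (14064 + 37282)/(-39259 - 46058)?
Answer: -51346/85317 ≈ -0.60183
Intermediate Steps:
(14064 + 37282)/(-39259 - 46058) = 51346/(-85317) = 51346*(-1/85317) = -51346/85317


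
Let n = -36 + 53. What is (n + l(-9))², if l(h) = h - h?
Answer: 289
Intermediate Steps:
l(h) = 0
n = 17
(n + l(-9))² = (17 + 0)² = 17² = 289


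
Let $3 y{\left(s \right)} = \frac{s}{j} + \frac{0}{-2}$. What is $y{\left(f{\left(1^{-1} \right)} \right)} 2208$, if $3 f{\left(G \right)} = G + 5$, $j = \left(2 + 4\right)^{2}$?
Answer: $\frac{368}{9} \approx 40.889$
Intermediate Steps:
$j = 36$ ($j = 6^{2} = 36$)
$f{\left(G \right)} = \frac{5}{3} + \frac{G}{3}$ ($f{\left(G \right)} = \frac{G + 5}{3} = \frac{5 + G}{3} = \frac{5}{3} + \frac{G}{3}$)
$y{\left(s \right)} = \frac{s}{108}$ ($y{\left(s \right)} = \frac{\frac{s}{36} + \frac{0}{-2}}{3} = \frac{s \frac{1}{36} + 0 \left(- \frac{1}{2}\right)}{3} = \frac{\frac{s}{36} + 0}{3} = \frac{\frac{1}{36} s}{3} = \frac{s}{108}$)
$y{\left(f{\left(1^{-1} \right)} \right)} 2208 = \frac{\frac{5}{3} + \frac{1}{3 \cdot 1}}{108} \cdot 2208 = \frac{\frac{5}{3} + \frac{1}{3} \cdot 1}{108} \cdot 2208 = \frac{\frac{5}{3} + \frac{1}{3}}{108} \cdot 2208 = \frac{1}{108} \cdot 2 \cdot 2208 = \frac{1}{54} \cdot 2208 = \frac{368}{9}$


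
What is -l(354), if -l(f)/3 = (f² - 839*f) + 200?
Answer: -514470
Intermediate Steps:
l(f) = -600 - 3*f² + 2517*f (l(f) = -3*((f² - 839*f) + 200) = -3*(200 + f² - 839*f) = -600 - 3*f² + 2517*f)
-l(354) = -(-600 - 3*354² + 2517*354) = -(-600 - 3*125316 + 891018) = -(-600 - 375948 + 891018) = -1*514470 = -514470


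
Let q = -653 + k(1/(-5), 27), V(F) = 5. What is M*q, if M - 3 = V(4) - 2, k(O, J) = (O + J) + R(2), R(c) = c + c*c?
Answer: -18606/5 ≈ -3721.2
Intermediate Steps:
R(c) = c + c²
k(O, J) = 6 + J + O (k(O, J) = (O + J) + 2*(1 + 2) = (J + O) + 2*3 = (J + O) + 6 = 6 + J + O)
q = -3101/5 (q = -653 + (6 + 27 + 1/(-5)) = -653 + (6 + 27 - ⅕) = -653 + 164/5 = -3101/5 ≈ -620.20)
M = 6 (M = 3 + (5 - 2) = 3 + 3 = 6)
M*q = 6*(-3101/5) = -18606/5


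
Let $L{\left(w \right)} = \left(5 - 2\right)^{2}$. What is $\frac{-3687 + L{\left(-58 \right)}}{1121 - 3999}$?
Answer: $\frac{1839}{1439} \approx 1.278$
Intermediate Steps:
$L{\left(w \right)} = 9$ ($L{\left(w \right)} = 3^{2} = 9$)
$\frac{-3687 + L{\left(-58 \right)}}{1121 - 3999} = \frac{-3687 + 9}{1121 - 3999} = - \frac{3678}{-2878} = \left(-3678\right) \left(- \frac{1}{2878}\right) = \frac{1839}{1439}$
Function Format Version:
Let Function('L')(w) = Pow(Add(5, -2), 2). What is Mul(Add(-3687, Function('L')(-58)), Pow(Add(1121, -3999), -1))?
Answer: Rational(1839, 1439) ≈ 1.2780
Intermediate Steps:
Function('L')(w) = 9 (Function('L')(w) = Pow(3, 2) = 9)
Mul(Add(-3687, Function('L')(-58)), Pow(Add(1121, -3999), -1)) = Mul(Add(-3687, 9), Pow(Add(1121, -3999), -1)) = Mul(-3678, Pow(-2878, -1)) = Mul(-3678, Rational(-1, 2878)) = Rational(1839, 1439)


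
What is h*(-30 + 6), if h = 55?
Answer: -1320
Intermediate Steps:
h*(-30 + 6) = 55*(-30 + 6) = 55*(-24) = -1320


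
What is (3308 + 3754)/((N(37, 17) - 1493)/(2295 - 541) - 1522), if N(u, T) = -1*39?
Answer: -3096687/667780 ≈ -4.6373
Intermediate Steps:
N(u, T) = -39
(3308 + 3754)/((N(37, 17) - 1493)/(2295 - 541) - 1522) = (3308 + 3754)/((-39 - 1493)/(2295 - 541) - 1522) = 7062/(-1532/1754 - 1522) = 7062/(-1532*1/1754 - 1522) = 7062/(-766/877 - 1522) = 7062/(-1335560/877) = 7062*(-877/1335560) = -3096687/667780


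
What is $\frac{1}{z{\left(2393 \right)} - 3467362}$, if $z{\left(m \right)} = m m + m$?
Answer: $\frac{1}{2261480} \approx 4.4219 \cdot 10^{-7}$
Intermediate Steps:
$z{\left(m \right)} = m + m^{2}$ ($z{\left(m \right)} = m^{2} + m = m + m^{2}$)
$\frac{1}{z{\left(2393 \right)} - 3467362} = \frac{1}{2393 \left(1 + 2393\right) - 3467362} = \frac{1}{2393 \cdot 2394 - 3467362} = \frac{1}{5728842 - 3467362} = \frac{1}{2261480}$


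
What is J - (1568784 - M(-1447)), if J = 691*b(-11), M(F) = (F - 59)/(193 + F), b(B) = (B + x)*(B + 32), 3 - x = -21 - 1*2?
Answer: -282383620/209 ≈ -1.3511e+6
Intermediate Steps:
x = 26 (x = 3 - (-21 - 1*2) = 3 - (-21 - 2) = 3 - 1*(-23) = 3 + 23 = 26)
b(B) = (26 + B)*(32 + B) (b(B) = (B + 26)*(B + 32) = (26 + B)*(32 + B))
M(F) = (-59 + F)/(193 + F)
J = 217665 (J = 691*(832 + (-11)**2 + 58*(-11)) = 691*(832 + 121 - 638) = 691*315 = 217665)
J - (1568784 - M(-1447)) = 217665 - (1568784 - (-59 - 1447)/(193 - 1447)) = 217665 - (1568784 - (-1506)/(-1254)) = 217665 - (1568784 - (-1)*(-1506)/1254) = 217665 - (1568784 - 1*251/209) = 217665 - (1568784 - 251/209) = 217665 - 1*327875605/209 = 217665 - 327875605/209 = -282383620/209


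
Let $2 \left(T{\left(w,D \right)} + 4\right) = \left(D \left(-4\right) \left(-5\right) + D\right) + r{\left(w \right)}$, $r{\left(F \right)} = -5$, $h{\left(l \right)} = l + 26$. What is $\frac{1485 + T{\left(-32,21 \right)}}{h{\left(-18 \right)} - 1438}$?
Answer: $- \frac{1699}{1430} \approx -1.1881$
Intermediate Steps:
$h{\left(l \right)} = 26 + l$
$T{\left(w,D \right)} = - \frac{13}{2} + \frac{21 D}{2}$ ($T{\left(w,D \right)} = -4 + \frac{\left(D \left(-4\right) \left(-5\right) + D\right) - 5}{2} = -4 + \frac{\left(- 4 D \left(-5\right) + D\right) - 5}{2} = -4 + \frac{\left(20 D + D\right) - 5}{2} = -4 + \frac{21 D - 5}{2} = -4 + \frac{-5 + 21 D}{2} = -4 + \left(- \frac{5}{2} + \frac{21 D}{2}\right) = - \frac{13}{2} + \frac{21 D}{2}$)
$\frac{1485 + T{\left(-32,21 \right)}}{h{\left(-18 \right)} - 1438} = \frac{1485 + \left(- \frac{13}{2} + \frac{21}{2} \cdot 21\right)}{\left(26 - 18\right) - 1438} = \frac{1485 + \left(- \frac{13}{2} + \frac{441}{2}\right)}{8 - 1438} = \frac{1485 + 214}{-1430} = 1699 \left(- \frac{1}{1430}\right) = - \frac{1699}{1430}$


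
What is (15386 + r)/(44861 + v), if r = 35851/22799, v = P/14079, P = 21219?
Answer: 1646404196645/4800095669054 ≈ 0.34299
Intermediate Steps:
v = 7073/4693 (v = 21219/14079 = 21219*(1/14079) = 7073/4693 ≈ 1.5071)
r = 35851/22799 (r = 35851*(1/22799) = 35851/22799 ≈ 1.5725)
(15386 + r)/(44861 + v) = (15386 + 35851/22799)/(44861 + 7073/4693) = 350821265/(22799*(210539746/4693)) = (350821265/22799)*(4693/210539746) = 1646404196645/4800095669054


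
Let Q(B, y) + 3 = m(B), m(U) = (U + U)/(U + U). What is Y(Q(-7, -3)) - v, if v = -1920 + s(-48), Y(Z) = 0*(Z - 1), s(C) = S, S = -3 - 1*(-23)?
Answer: 1900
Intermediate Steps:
S = 20 (S = -3 + 23 = 20)
m(U) = 1 (m(U) = (2*U)/((2*U)) = (2*U)*(1/(2*U)) = 1)
Q(B, y) = -2 (Q(B, y) = -3 + 1 = -2)
s(C) = 20
Y(Z) = 0 (Y(Z) = 0*(-1 + Z) = 0)
v = -1900 (v = -1920 + 20 = -1900)
Y(Q(-7, -3)) - v = 0 - 1*(-1900) = 0 + 1900 = 1900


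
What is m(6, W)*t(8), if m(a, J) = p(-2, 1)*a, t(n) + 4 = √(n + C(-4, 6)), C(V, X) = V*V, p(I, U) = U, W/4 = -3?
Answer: -24 + 12*√6 ≈ 5.3939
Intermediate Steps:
W = -12 (W = 4*(-3) = -12)
C(V, X) = V²
t(n) = -4 + √(16 + n) (t(n) = -4 + √(n + (-4)²) = -4 + √(n + 16) = -4 + √(16 + n))
m(a, J) = a (m(a, J) = 1*a = a)
m(6, W)*t(8) = 6*(-4 + √(16 + 8)) = 6*(-4 + √24) = 6*(-4 + 2*√6) = -24 + 12*√6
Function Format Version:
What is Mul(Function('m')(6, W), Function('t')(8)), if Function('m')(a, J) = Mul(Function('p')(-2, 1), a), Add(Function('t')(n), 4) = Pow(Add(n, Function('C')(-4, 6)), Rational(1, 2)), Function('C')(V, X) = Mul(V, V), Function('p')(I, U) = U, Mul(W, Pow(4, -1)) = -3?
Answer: Add(-24, Mul(12, Pow(6, Rational(1, 2)))) ≈ 5.3939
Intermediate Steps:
W = -12 (W = Mul(4, -3) = -12)
Function('C')(V, X) = Pow(V, 2)
Function('t')(n) = Add(-4, Pow(Add(16, n), Rational(1, 2))) (Function('t')(n) = Add(-4, Pow(Add(n, Pow(-4, 2)), Rational(1, 2))) = Add(-4, Pow(Add(n, 16), Rational(1, 2))) = Add(-4, Pow(Add(16, n), Rational(1, 2))))
Function('m')(a, J) = a (Function('m')(a, J) = Mul(1, a) = a)
Mul(Function('m')(6, W), Function('t')(8)) = Mul(6, Add(-4, Pow(Add(16, 8), Rational(1, 2)))) = Mul(6, Add(-4, Pow(24, Rational(1, 2)))) = Mul(6, Add(-4, Mul(2, Pow(6, Rational(1, 2))))) = Add(-24, Mul(12, Pow(6, Rational(1, 2))))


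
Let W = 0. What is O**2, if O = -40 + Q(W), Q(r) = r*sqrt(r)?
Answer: 1600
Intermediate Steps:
Q(r) = r**(3/2)
O = -40 (O = -40 + 0**(3/2) = -40 + 0 = -40)
O**2 = (-40)**2 = 1600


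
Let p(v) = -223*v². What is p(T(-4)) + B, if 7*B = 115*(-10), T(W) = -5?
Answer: -40175/7 ≈ -5739.3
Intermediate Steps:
B = -1150/7 (B = (115*(-10))/7 = (⅐)*(-1150) = -1150/7 ≈ -164.29)
p(T(-4)) + B = -223*(-5)² - 1150/7 = -223*25 - 1150/7 = -5575 - 1150/7 = -40175/7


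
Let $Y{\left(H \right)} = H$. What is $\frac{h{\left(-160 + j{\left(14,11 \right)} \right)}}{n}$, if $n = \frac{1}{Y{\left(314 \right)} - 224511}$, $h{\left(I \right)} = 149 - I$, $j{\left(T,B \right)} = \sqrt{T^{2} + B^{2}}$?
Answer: $-69276873 + 224197 \sqrt{317} \approx -6.5285 \cdot 10^{7}$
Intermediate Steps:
$j{\left(T,B \right)} = \sqrt{B^{2} + T^{2}}$
$n = - \frac{1}{224197}$ ($n = \frac{1}{314 - 224511} = \frac{1}{-224197} = - \frac{1}{224197} \approx -4.4604 \cdot 10^{-6}$)
$\frac{h{\left(-160 + j{\left(14,11 \right)} \right)}}{n} = \frac{149 - \left(-160 + \sqrt{11^{2} + 14^{2}}\right)}{- \frac{1}{224197}} = \left(149 - \left(-160 + \sqrt{121 + 196}\right)\right) \left(-224197\right) = \left(149 - \left(-160 + \sqrt{317}\right)\right) \left(-224197\right) = \left(149 + \left(160 - \sqrt{317}\right)\right) \left(-224197\right) = \left(309 - \sqrt{317}\right) \left(-224197\right) = -69276873 + 224197 \sqrt{317}$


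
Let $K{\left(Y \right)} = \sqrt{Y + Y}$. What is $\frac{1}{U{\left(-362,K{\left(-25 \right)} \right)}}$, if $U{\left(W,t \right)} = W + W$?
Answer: $- \frac{1}{724} \approx -0.0013812$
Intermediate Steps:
$K{\left(Y \right)} = \sqrt{2} \sqrt{Y}$ ($K{\left(Y \right)} = \sqrt{2 Y} = \sqrt{2} \sqrt{Y}$)
$U{\left(W,t \right)} = 2 W$
$\frac{1}{U{\left(-362,K{\left(-25 \right)} \right)}} = \frac{1}{2 \left(-362\right)} = \frac{1}{-724} = - \frac{1}{724}$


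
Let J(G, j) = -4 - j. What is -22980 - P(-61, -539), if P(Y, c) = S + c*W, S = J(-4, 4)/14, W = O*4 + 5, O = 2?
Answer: -111807/7 ≈ -15972.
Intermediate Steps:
W = 13 (W = 2*4 + 5 = 8 + 5 = 13)
S = -4/7 (S = (-4 - 1*4)/14 = (-4 - 4)*(1/14) = -8*1/14 = -4/7 ≈ -0.57143)
P(Y, c) = -4/7 + 13*c (P(Y, c) = -4/7 + c*13 = -4/7 + 13*c)
-22980 - P(-61, -539) = -22980 - (-4/7 + 13*(-539)) = -22980 - (-4/7 - 7007) = -22980 - 1*(-49053/7) = -22980 + 49053/7 = -111807/7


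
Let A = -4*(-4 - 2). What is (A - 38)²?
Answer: 196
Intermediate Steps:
A = 24 (A = -4*(-6) = 24)
(A - 38)² = (24 - 38)² = (-14)² = 196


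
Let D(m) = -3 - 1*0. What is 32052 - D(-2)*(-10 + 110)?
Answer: 32352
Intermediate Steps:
D(m) = -3 (D(m) = -3 + 0 = -3)
32052 - D(-2)*(-10 + 110) = 32052 - (-3)*(-10 + 110) = 32052 - (-3)*100 = 32052 - 1*(-300) = 32052 + 300 = 32352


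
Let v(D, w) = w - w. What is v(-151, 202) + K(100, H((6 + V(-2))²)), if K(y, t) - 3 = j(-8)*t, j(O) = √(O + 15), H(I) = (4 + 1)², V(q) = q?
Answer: 3 + 25*√7 ≈ 69.144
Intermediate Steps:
H(I) = 25 (H(I) = 5² = 25)
v(D, w) = 0
j(O) = √(15 + O)
K(y, t) = 3 + t*√7 (K(y, t) = 3 + √(15 - 8)*t = 3 + √7*t = 3 + t*√7)
v(-151, 202) + K(100, H((6 + V(-2))²)) = 0 + (3 + 25*√7) = 3 + 25*√7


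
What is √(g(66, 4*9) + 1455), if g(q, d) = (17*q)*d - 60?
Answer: 3*√4643 ≈ 204.42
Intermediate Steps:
g(q, d) = -60 + 17*d*q (g(q, d) = 17*d*q - 60 = -60 + 17*d*q)
√(g(66, 4*9) + 1455) = √((-60 + 17*(4*9)*66) + 1455) = √((-60 + 17*36*66) + 1455) = √((-60 + 40392) + 1455) = √(40332 + 1455) = √41787 = 3*√4643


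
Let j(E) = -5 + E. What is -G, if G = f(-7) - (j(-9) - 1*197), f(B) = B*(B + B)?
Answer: -309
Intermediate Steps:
f(B) = 2*B² (f(B) = B*(2*B) = 2*B²)
G = 309 (G = 2*(-7)² - ((-5 - 9) - 1*197) = 2*49 - (-14 - 197) = 98 - 1*(-211) = 98 + 211 = 309)
-G = -1*309 = -309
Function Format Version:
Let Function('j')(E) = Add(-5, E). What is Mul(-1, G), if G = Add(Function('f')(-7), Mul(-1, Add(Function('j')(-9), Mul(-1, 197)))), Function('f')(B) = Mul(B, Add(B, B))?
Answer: -309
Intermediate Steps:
Function('f')(B) = Mul(2, Pow(B, 2)) (Function('f')(B) = Mul(B, Mul(2, B)) = Mul(2, Pow(B, 2)))
G = 309 (G = Add(Mul(2, Pow(-7, 2)), Mul(-1, Add(Add(-5, -9), Mul(-1, 197)))) = Add(Mul(2, 49), Mul(-1, Add(-14, -197))) = Add(98, Mul(-1, -211)) = Add(98, 211) = 309)
Mul(-1, G) = Mul(-1, 309) = -309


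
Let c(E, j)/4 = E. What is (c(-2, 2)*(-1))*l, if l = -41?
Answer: -328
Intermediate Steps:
c(E, j) = 4*E
(c(-2, 2)*(-1))*l = ((4*(-2))*(-1))*(-41) = -8*(-1)*(-41) = 8*(-41) = -328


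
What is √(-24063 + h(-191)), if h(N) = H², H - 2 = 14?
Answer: I*√23807 ≈ 154.3*I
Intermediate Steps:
H = 16 (H = 2 + 14 = 16)
h(N) = 256 (h(N) = 16² = 256)
√(-24063 + h(-191)) = √(-24063 + 256) = √(-23807) = I*√23807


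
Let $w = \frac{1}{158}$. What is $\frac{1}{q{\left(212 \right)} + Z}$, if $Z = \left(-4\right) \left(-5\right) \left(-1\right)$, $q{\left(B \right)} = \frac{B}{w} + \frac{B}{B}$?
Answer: $\frac{1}{33477} \approx 2.9871 \cdot 10^{-5}$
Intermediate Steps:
$w = \frac{1}{158} \approx 0.0063291$
$q{\left(B \right)} = 1 + 158 B$ ($q{\left(B \right)} = B \frac{1}{\frac{1}{158}} + \frac{B}{B} = B 158 + 1 = 158 B + 1 = 1 + 158 B$)
$Z = -20$ ($Z = 20 \left(-1\right) = -20$)
$\frac{1}{q{\left(212 \right)} + Z} = \frac{1}{\left(1 + 158 \cdot 212\right) - 20} = \frac{1}{\left(1 + 33496\right) - 20} = \frac{1}{33497 - 20} = \frac{1}{33477}$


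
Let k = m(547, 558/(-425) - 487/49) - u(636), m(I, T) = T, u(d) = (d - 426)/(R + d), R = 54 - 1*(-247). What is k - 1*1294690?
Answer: -25263542265529/19513025 ≈ -1.2947e+6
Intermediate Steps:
R = 301 (R = 54 + 247 = 301)
u(d) = (-426 + d)/(301 + d) (u(d) = (d - 426)/(301 + d) = (-426 + d)/(301 + d))
k = -223928279/19513025 (k = (558/(-425) - 487/49) - (-426 + 636)/(301 + 636) = (558*(-1/425) - 487*1/49) - 210/937 = (-558/425 - 487/49) - 210/937 = -234317/20825 - 1*210/937 = -234317/20825 - 210/937 = -223928279/19513025 ≈ -11.476)
k - 1*1294690 = -223928279/19513025 - 1*1294690 = -223928279/19513025 - 1294690 = -25263542265529/19513025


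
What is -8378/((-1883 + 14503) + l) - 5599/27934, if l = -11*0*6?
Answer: -38086304/44065885 ≈ -0.86430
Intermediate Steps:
l = 0 (l = 0*6 = 0)
-8378/((-1883 + 14503) + l) - 5599/27934 = -8378/((-1883 + 14503) + 0) - 5599/27934 = -8378/(12620 + 0) - 5599*1/27934 = -8378/12620 - 5599/27934 = -8378*1/12620 - 5599/27934 = -4189/6310 - 5599/27934 = -38086304/44065885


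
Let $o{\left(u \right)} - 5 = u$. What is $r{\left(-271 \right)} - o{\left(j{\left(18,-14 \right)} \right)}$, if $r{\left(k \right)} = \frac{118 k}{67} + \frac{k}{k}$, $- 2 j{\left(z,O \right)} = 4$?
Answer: $- \frac{32112}{67} \approx -479.28$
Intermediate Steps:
$j{\left(z,O \right)} = -2$ ($j{\left(z,O \right)} = \left(- \frac{1}{2}\right) 4 = -2$)
$o{\left(u \right)} = 5 + u$
$r{\left(k \right)} = 1 + \frac{118 k}{67}$ ($r{\left(k \right)} = 118 k \frac{1}{67} + 1 = \frac{118 k}{67} + 1 = 1 + \frac{118 k}{67}$)
$r{\left(-271 \right)} - o{\left(j{\left(18,-14 \right)} \right)} = \left(1 + \frac{118}{67} \left(-271\right)\right) - \left(5 - 2\right) = \left(1 - \frac{31978}{67}\right) - 3 = - \frac{31911}{67} - 3 = - \frac{32112}{67}$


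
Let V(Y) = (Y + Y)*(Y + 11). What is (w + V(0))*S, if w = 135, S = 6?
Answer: 810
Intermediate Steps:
V(Y) = 2*Y*(11 + Y) (V(Y) = (2*Y)*(11 + Y) = 2*Y*(11 + Y))
(w + V(0))*S = (135 + 2*0*(11 + 0))*6 = (135 + 2*0*11)*6 = (135 + 0)*6 = 135*6 = 810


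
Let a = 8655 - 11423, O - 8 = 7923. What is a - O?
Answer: -10699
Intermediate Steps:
O = 7931 (O = 8 + 7923 = 7931)
a = -2768
a - O = -2768 - 1*7931 = -2768 - 7931 = -10699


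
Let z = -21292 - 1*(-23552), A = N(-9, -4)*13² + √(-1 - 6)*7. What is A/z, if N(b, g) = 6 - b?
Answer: 507/452 + 7*I*√7/2260 ≈ 1.1217 + 0.0081948*I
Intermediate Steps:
A = 2535 + 7*I*√7 (A = (6 - 1*(-9))*13² + √(-1 - 6)*7 = (6 + 9)*169 + √(-7)*7 = 15*169 + (I*√7)*7 = 2535 + 7*I*√7 ≈ 2535.0 + 18.52*I)
z = 2260 (z = -21292 + 23552 = 2260)
A/z = (2535 + 7*I*√7)/2260 = (2535 + 7*I*√7)*(1/2260) = 507/452 + 7*I*√7/2260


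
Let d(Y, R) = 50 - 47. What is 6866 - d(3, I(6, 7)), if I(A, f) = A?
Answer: 6863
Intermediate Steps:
d(Y, R) = 3
6866 - d(3, I(6, 7)) = 6866 - 1*3 = 6866 - 3 = 6863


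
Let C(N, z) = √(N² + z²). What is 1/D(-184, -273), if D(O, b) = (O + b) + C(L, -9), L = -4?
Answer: -457/208752 - √97/208752 ≈ -0.0022364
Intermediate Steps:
D(O, b) = O + b + √97 (D(O, b) = (O + b) + √((-4)² + (-9)²) = (O + b) + √(16 + 81) = (O + b) + √97 = O + b + √97)
1/D(-184, -273) = 1/(-184 - 273 + √97) = 1/(-457 + √97)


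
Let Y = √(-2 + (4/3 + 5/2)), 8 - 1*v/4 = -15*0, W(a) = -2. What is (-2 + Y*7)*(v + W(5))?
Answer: -60 + 35*√66 ≈ 224.34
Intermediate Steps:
v = 32 (v = 32 - (-60)*0 = 32 - 4*0 = 32 + 0 = 32)
Y = √66/6 (Y = √(-2 + (4*(⅓) + 5*(½))) = √(-2 + (4/3 + 5/2)) = √(-2 + 23/6) = √(11/6) = √66/6 ≈ 1.3540)
(-2 + Y*7)*(v + W(5)) = (-2 + (√66/6)*7)*(32 - 2) = (-2 + 7*√66/6)*30 = -60 + 35*√66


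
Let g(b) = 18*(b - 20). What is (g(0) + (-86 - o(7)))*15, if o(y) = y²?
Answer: -7425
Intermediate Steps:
g(b) = -360 + 18*b (g(b) = 18*(-20 + b) = -360 + 18*b)
(g(0) + (-86 - o(7)))*15 = ((-360 + 18*0) + (-86 - 1*7²))*15 = ((-360 + 0) + (-86 - 1*49))*15 = (-360 + (-86 - 49))*15 = (-360 - 135)*15 = -495*15 = -7425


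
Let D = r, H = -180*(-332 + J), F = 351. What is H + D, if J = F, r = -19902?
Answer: -23322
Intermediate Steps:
J = 351
H = -3420 (H = -180*(-332 + 351) = -180*19 = -3420)
D = -19902
H + D = -3420 - 19902 = -23322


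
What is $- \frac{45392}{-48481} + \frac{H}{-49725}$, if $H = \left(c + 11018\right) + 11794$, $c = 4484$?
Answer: $\frac{933779824}{2410717725} \approx 0.38735$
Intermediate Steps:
$H = 27296$ ($H = \left(4484 + 11018\right) + 11794 = 15502 + 11794 = 27296$)
$- \frac{45392}{-48481} + \frac{H}{-49725} = - \frac{45392}{-48481} + \frac{27296}{-49725} = \left(-45392\right) \left(- \frac{1}{48481}\right) + 27296 \left(- \frac{1}{49725}\right) = \frac{45392}{48481} - \frac{27296}{49725} = \frac{933779824}{2410717725}$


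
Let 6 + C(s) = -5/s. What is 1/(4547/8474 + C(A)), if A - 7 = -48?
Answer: -347434/1855807 ≈ -0.18721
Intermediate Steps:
A = -41 (A = 7 - 48 = -41)
C(s) = -6 - 5/s
1/(4547/8474 + C(A)) = 1/(4547/8474 + (-6 - 5/(-41))) = 1/(4547*(1/8474) + (-6 - 5*(-1/41))) = 1/(4547/8474 + (-6 + 5/41)) = 1/(4547/8474 - 241/41) = 1/(-1855807/347434) = -347434/1855807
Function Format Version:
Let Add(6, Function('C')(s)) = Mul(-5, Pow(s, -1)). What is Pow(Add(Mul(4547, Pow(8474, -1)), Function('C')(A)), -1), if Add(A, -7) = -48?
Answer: Rational(-347434, 1855807) ≈ -0.18721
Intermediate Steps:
A = -41 (A = Add(7, -48) = -41)
Function('C')(s) = Add(-6, Mul(-5, Pow(s, -1)))
Pow(Add(Mul(4547, Pow(8474, -1)), Function('C')(A)), -1) = Pow(Add(Mul(4547, Pow(8474, -1)), Add(-6, Mul(-5, Pow(-41, -1)))), -1) = Pow(Add(Mul(4547, Rational(1, 8474)), Add(-6, Mul(-5, Rational(-1, 41)))), -1) = Pow(Add(Rational(4547, 8474), Add(-6, Rational(5, 41))), -1) = Pow(Add(Rational(4547, 8474), Rational(-241, 41)), -1) = Pow(Rational(-1855807, 347434), -1) = Rational(-347434, 1855807)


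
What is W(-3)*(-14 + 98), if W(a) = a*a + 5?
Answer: 1176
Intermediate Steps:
W(a) = 5 + a² (W(a) = a² + 5 = 5 + a²)
W(-3)*(-14 + 98) = (5 + (-3)²)*(-14 + 98) = (5 + 9)*84 = 14*84 = 1176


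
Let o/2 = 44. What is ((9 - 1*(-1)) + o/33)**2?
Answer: 1444/9 ≈ 160.44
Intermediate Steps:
o = 88 (o = 2*44 = 88)
((9 - 1*(-1)) + o/33)**2 = ((9 - 1*(-1)) + 88/33)**2 = ((9 + 1) + 88*(1/33))**2 = (10 + 8/3)**2 = (38/3)**2 = 1444/9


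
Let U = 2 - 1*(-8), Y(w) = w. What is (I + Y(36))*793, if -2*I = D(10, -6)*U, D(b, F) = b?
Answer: -11102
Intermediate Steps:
U = 10 (U = 2 + 8 = 10)
I = -50 (I = -5*10 = -½*100 = -50)
(I + Y(36))*793 = (-50 + 36)*793 = -14*793 = -11102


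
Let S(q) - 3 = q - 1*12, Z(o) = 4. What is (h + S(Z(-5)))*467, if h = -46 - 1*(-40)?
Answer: -5137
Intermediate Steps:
S(q) = -9 + q (S(q) = 3 + (q - 1*12) = 3 + (q - 12) = 3 + (-12 + q) = -9 + q)
h = -6 (h = -46 + 40 = -6)
(h + S(Z(-5)))*467 = (-6 + (-9 + 4))*467 = (-6 - 5)*467 = -11*467 = -5137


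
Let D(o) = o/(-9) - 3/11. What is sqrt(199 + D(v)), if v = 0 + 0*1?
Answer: sqrt(24046)/11 ≈ 14.097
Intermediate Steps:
v = 0 (v = 0 + 0 = 0)
D(o) = -3/11 - o/9 (D(o) = o*(-1/9) - 3*1/11 = -o/9 - 3/11 = -3/11 - o/9)
sqrt(199 + D(v)) = sqrt(199 + (-3/11 - 1/9*0)) = sqrt(199 + (-3/11 + 0)) = sqrt(199 - 3/11) = sqrt(2186/11) = sqrt(24046)/11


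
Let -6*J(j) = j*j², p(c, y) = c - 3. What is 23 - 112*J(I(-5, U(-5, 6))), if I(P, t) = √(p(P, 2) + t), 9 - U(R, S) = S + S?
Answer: 23 - 616*I*√11/3 ≈ 23.0 - 681.01*I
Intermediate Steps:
p(c, y) = -3 + c
U(R, S) = 9 - 2*S (U(R, S) = 9 - (S + S) = 9 - 2*S)
I(P, t) = √(-3 + P + t) (I(P, t) = √((-3 + P) + t) = √(-3 + P + t))
J(j) = -j³/6 (J(j) = -j*j²/6 = -j³/6)
23 - 112*J(I(-5, U(-5, 6))) = 23 - (-56)*(√(-3 - 5 + (9 - 2*6)))³/3 = 23 - (-56)*(√(-3 - 5 + (9 - 12)))³/3 = 23 - (-56)*(√(-3 - 5 - 3))³/3 = 23 - (-56)*(√(-11))³/3 = 23 - (-56)*(I*√11)³/3 = 23 - (-56)*(-11*I*√11)/3 = 23 - 616*I*√11/3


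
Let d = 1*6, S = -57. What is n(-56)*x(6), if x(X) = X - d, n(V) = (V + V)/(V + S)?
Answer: 0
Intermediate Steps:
d = 6
n(V) = 2*V/(-57 + V) (n(V) = (V + V)/(V - 57) = (2*V)/(-57 + V) = 2*V/(-57 + V))
x(X) = -6 + X (x(X) = X - 1*6 = X - 6 = -6 + X)
n(-56)*x(6) = (2*(-56)/(-57 - 56))*(-6 + 6) = (2*(-56)/(-113))*0 = (2*(-56)*(-1/113))*0 = (112/113)*0 = 0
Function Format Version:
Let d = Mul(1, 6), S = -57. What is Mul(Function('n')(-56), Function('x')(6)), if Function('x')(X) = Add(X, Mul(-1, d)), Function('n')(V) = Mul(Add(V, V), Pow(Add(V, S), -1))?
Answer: 0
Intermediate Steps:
d = 6
Function('n')(V) = Mul(2, V, Pow(Add(-57, V), -1)) (Function('n')(V) = Mul(Add(V, V), Pow(Add(V, -57), -1)) = Mul(Mul(2, V), Pow(Add(-57, V), -1)) = Mul(2, V, Pow(Add(-57, V), -1)))
Function('x')(X) = Add(-6, X) (Function('x')(X) = Add(X, Mul(-1, 6)) = Add(X, -6) = Add(-6, X))
Mul(Function('n')(-56), Function('x')(6)) = Mul(Mul(2, -56, Pow(Add(-57, -56), -1)), Add(-6, 6)) = Mul(Mul(2, -56, Pow(-113, -1)), 0) = Mul(Mul(2, -56, Rational(-1, 113)), 0) = Mul(Rational(112, 113), 0) = 0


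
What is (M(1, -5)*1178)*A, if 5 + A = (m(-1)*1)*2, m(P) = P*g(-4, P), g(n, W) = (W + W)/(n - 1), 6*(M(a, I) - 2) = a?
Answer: -222053/15 ≈ -14804.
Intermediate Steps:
M(a, I) = 2 + a/6
g(n, W) = 2*W/(-1 + n) (g(n, W) = (2*W)/(-1 + n) = 2*W/(-1 + n))
m(P) = -2*P²/5 (m(P) = P*(2*P/(-1 - 4)) = P*(2*P/(-5)) = P*(2*P*(-⅕)) = P*(-2*P/5) = -2*P²/5)
A = -29/5 (A = -5 + (-⅖*(-1)²*1)*2 = -5 + (-⅖*1*1)*2 = -5 - ⅖*1*2 = -5 - ⅖*2 = -5 - ⅘ = -29/5 ≈ -5.8000)
(M(1, -5)*1178)*A = ((2 + (⅙)*1)*1178)*(-29/5) = ((2 + ⅙)*1178)*(-29/5) = ((13/6)*1178)*(-29/5) = (7657/3)*(-29/5) = -222053/15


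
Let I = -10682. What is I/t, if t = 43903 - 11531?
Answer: -5341/16186 ≈ -0.32998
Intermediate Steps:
t = 32372
I/t = -10682/32372 = -10682*1/32372 = -5341/16186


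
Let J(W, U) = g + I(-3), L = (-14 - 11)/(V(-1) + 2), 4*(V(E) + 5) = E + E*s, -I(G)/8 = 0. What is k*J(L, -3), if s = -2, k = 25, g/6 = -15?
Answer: -2250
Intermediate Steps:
g = -90 (g = 6*(-15) = -90)
I(G) = 0 (I(G) = -8*0 = 0)
V(E) = -5 - E/4 (V(E) = -5 + (E + E*(-2))/4 = -5 + (E - 2*E)/4 = -5 + (-E)/4 = -5 - E/4)
L = 100/11 (L = (-14 - 11)/((-5 - ¼*(-1)) + 2) = -25/((-5 + ¼) + 2) = -25/(-19/4 + 2) = -25/(-11/4) = -25*(-4/11) = 100/11 ≈ 9.0909)
J(W, U) = -90 (J(W, U) = -90 + 0 = -90)
k*J(L, -3) = 25*(-90) = -2250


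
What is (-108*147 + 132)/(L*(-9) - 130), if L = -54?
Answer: -3936/89 ≈ -44.225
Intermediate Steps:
(-108*147 + 132)/(L*(-9) - 130) = (-108*147 + 132)/(-54*(-9) - 130) = (-15876 + 132)/(486 - 130) = -15744/356 = -15744*1/356 = -3936/89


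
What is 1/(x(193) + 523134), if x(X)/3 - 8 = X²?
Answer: 1/634905 ≈ 1.5750e-6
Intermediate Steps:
x(X) = 24 + 3*X²
1/(x(193) + 523134) = 1/((24 + 3*193²) + 523134) = 1/((24 + 3*37249) + 523134) = 1/((24 + 111747) + 523134) = 1/(111771 + 523134) = 1/634905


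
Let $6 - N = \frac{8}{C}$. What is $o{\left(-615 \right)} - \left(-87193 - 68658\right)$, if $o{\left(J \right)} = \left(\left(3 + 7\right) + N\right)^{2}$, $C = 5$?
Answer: $\frac{3901459}{25} \approx 1.5606 \cdot 10^{5}$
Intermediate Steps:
$N = \frac{22}{5}$ ($N = 6 - \frac{8}{5} = \frac{22}{5} \approx 4.4$)
$o{\left(J \right)} = \frac{5184}{25}$ ($o{\left(J \right)} = \left(\left(3 + 7\right) + \frac{22}{5}\right)^{2} = \left(10 + \frac{22}{5}\right)^{2} = \left(\frac{72}{5}\right)^{2} = \frac{5184}{25}$)
$o{\left(-615 \right)} - \left(-87193 - 68658\right) = \frac{5184}{25} - \left(-87193 - 68658\right) = \frac{5184}{25} - -155851 = \frac{5184}{25} + 155851 = \frac{3901459}{25}$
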